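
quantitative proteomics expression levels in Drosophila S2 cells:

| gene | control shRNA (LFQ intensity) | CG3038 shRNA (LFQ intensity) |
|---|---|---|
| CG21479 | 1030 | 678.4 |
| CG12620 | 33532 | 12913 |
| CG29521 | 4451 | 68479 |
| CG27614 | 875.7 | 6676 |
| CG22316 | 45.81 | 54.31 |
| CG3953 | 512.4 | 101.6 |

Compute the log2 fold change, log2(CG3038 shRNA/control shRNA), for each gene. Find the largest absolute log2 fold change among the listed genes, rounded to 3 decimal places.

3.943

log2(678.4/1030) = -0.602  (CG21479)
log2(12913/33532) = -1.377  (CG12620)
log2(68479/4451) = 3.943  (CG29521)
log2(6676/875.7) = 2.930  (CG27614)
log2(54.31/45.81) = 0.246  (CG22316)
log2(101.6/512.4) = -2.334  (CG3953)
The largest magnitude belongs to CG29521.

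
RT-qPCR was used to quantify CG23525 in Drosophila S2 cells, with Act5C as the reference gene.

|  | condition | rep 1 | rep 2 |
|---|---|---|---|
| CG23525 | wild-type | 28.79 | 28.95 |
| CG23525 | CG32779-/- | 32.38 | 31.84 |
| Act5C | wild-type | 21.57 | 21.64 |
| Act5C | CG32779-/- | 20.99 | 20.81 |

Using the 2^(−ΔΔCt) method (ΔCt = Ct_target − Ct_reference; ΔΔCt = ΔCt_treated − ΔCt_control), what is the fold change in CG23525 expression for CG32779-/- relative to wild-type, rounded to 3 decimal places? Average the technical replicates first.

0.065

Mean Ct: CG23525 wild-type 28.870; CG23525 CG32779-/- 32.110; Act5C wild-type 21.605; Act5C CG32779-/- 20.900
ΔCt(wild-type) = 28.870 − 21.605 = 7.265
ΔCt(CG32779-/-) = 32.110 − 20.900 = 11.210
ΔΔCt = 11.210 − 7.265 = 3.945
Fold change = 2^(−3.945) = 0.0649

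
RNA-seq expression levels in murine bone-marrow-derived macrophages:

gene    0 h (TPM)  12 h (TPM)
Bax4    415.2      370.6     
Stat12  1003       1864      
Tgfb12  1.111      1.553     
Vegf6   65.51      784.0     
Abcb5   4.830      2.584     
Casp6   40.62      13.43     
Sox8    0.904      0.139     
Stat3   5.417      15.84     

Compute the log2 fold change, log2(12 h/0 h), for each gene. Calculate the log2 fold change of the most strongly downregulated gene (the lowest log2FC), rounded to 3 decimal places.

log2(370.6/415.2) = -0.164  (Bax4)
log2(1864/1003) = 0.894  (Stat12)
log2(1.553/1.111) = 0.483  (Tgfb12)
log2(784.0/65.51) = 3.581  (Vegf6)
log2(2.584/4.830) = -0.902  (Abcb5)
log2(13.43/40.62) = -1.597  (Casp6)
log2(0.139/0.904) = -2.701  (Sox8)
log2(15.84/5.417) = 1.548  (Stat3)
Sox8 is most strongly downregulated.

-2.701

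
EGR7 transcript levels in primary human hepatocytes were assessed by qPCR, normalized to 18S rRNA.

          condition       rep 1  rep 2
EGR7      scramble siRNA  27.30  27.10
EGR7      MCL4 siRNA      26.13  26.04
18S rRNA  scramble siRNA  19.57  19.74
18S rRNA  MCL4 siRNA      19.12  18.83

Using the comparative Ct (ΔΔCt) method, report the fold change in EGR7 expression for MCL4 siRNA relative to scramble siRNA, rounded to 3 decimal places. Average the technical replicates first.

Mean Ct: EGR7 scramble siRNA 27.200; EGR7 MCL4 siRNA 26.085; 18S rRNA scramble siRNA 19.655; 18S rRNA MCL4 siRNA 18.975
ΔCt(scramble siRNA) = 27.200 − 19.655 = 7.545
ΔCt(MCL4 siRNA) = 26.085 − 18.975 = 7.110
ΔΔCt = 7.110 − 7.545 = -0.435
Fold change = 2^(−(-0.435)) = 2^0.435 = 1.3519

1.352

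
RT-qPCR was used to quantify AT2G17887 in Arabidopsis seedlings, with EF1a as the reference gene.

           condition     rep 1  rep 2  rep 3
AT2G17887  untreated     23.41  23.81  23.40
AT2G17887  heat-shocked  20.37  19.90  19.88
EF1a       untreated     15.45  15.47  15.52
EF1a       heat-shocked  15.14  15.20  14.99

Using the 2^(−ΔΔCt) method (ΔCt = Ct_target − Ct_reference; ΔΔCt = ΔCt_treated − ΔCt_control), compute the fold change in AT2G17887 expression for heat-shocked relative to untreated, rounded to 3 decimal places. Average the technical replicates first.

8.694

Mean Ct: AT2G17887 untreated 23.540; AT2G17887 heat-shocked 20.050; EF1a untreated 15.480; EF1a heat-shocked 15.110
ΔCt(untreated) = 23.540 − 15.480 = 8.060
ΔCt(heat-shocked) = 20.050 − 15.110 = 4.940
ΔΔCt = 4.940 − 8.060 = -3.120
Fold change = 2^(−(-3.120)) = 2^3.120 = 8.6939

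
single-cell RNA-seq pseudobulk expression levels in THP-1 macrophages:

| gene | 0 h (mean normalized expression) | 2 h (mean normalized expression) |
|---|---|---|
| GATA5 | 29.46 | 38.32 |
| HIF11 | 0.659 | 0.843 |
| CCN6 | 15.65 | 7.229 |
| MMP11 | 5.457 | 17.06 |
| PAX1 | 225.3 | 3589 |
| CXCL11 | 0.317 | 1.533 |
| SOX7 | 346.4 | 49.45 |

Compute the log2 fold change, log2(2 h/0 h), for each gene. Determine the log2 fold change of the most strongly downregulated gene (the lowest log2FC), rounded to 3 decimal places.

-2.808

log2(38.32/29.46) = 0.379  (GATA5)
log2(0.843/0.659) = 0.355  (HIF11)
log2(7.229/15.65) = -1.114  (CCN6)
log2(17.06/5.457) = 1.644  (MMP11)
log2(3589/225.3) = 3.994  (PAX1)
log2(1.533/0.317) = 2.274  (CXCL11)
log2(49.45/346.4) = -2.808  (SOX7)
SOX7 is most strongly downregulated.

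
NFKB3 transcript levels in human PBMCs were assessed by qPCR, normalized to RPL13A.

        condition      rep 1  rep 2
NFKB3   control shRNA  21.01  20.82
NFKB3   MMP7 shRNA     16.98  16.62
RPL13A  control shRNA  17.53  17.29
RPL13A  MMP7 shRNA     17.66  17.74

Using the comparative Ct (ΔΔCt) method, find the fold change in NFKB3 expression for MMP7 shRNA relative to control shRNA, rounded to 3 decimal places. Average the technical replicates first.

Mean Ct: NFKB3 control shRNA 20.915; NFKB3 MMP7 shRNA 16.800; RPL13A control shRNA 17.410; RPL13A MMP7 shRNA 17.700
ΔCt(control shRNA) = 20.915 − 17.410 = 3.505
ΔCt(MMP7 shRNA) = 16.800 − 17.700 = -0.900
ΔΔCt = -0.900 − 3.505 = -4.405
Fold change = 2^(−(-4.405)) = 2^4.405 = 21.1854

21.185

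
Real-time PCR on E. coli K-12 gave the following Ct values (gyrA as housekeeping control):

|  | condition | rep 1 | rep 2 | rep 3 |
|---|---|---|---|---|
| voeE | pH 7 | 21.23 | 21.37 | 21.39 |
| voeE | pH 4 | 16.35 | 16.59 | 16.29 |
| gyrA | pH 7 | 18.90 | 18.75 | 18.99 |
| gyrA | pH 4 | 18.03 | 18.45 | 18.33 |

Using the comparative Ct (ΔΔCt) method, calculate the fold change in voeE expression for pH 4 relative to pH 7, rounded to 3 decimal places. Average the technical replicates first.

Mean Ct: voeE pH 7 21.330; voeE pH 4 16.410; gyrA pH 7 18.880; gyrA pH 4 18.270
ΔCt(pH 7) = 21.330 − 18.880 = 2.450
ΔCt(pH 4) = 16.410 − 18.270 = -1.860
ΔΔCt = -1.860 − 2.450 = -4.310
Fold change = 2^(−(-4.310)) = 2^4.310 = 19.8353

19.835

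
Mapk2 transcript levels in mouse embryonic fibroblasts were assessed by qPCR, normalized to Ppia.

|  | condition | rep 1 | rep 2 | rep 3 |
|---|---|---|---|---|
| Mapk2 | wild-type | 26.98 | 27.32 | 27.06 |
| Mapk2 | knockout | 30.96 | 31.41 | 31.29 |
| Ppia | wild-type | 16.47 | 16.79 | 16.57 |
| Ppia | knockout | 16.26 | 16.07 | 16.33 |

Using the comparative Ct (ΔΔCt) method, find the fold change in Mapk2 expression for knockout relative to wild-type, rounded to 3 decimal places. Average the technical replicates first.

Mean Ct: Mapk2 wild-type 27.120; Mapk2 knockout 31.220; Ppia wild-type 16.610; Ppia knockout 16.220
ΔCt(wild-type) = 27.120 − 16.610 = 10.510
ΔCt(knockout) = 31.220 − 16.220 = 15.000
ΔΔCt = 15.000 − 10.510 = 4.490
Fold change = 2^(−4.490) = 0.0445

0.045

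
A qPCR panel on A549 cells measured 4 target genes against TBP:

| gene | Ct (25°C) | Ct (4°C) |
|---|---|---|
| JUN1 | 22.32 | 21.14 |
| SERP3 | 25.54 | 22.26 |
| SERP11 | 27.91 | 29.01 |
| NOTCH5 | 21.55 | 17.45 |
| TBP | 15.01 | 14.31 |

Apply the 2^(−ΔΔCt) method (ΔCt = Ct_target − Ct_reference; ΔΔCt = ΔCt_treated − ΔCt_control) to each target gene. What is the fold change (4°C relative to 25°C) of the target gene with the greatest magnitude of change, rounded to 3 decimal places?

10.556

JUN1: ΔΔCt = (21.14−14.31) − (22.32−15.01) = 6.83 − 7.31 = -0.48; fold change = 2^0.48 = 1.395
SERP3: ΔΔCt = (22.26−14.31) − (25.54−15.01) = 7.95 − 10.53 = -2.58; fold change = 2^2.58 = 5.979
SERP11: ΔΔCt = (29.01−14.31) − (27.91−15.01) = 14.70 − 12.90 = 1.80; fold change = 2^-1.80 = 0.287
NOTCH5: ΔΔCt = (17.45−14.31) − (21.55−15.01) = 3.14 − 6.54 = -3.40; fold change = 2^3.40 = 10.556
NOTCH5 has the largest |ΔΔCt| = 3.40.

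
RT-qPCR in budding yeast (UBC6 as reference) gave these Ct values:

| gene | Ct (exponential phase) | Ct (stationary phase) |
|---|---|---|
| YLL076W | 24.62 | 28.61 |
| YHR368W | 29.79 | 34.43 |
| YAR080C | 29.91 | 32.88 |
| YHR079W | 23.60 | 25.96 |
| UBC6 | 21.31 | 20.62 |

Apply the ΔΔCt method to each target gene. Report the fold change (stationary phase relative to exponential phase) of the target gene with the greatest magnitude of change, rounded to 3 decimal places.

YLL076W: ΔΔCt = (28.61−20.62) − (24.62−21.31) = 7.99 − 3.31 = 4.68; fold change = 2^-4.68 = 0.039
YHR368W: ΔΔCt = (34.43−20.62) − (29.79−21.31) = 13.81 − 8.48 = 5.33; fold change = 2^-5.33 = 0.025
YAR080C: ΔΔCt = (32.88−20.62) − (29.91−21.31) = 12.26 − 8.60 = 3.66; fold change = 2^-3.66 = 0.079
YHR079W: ΔΔCt = (25.96−20.62) − (23.60−21.31) = 5.34 − 2.29 = 3.05; fold change = 2^-3.05 = 0.121
YHR368W has the largest |ΔΔCt| = 5.33.

0.025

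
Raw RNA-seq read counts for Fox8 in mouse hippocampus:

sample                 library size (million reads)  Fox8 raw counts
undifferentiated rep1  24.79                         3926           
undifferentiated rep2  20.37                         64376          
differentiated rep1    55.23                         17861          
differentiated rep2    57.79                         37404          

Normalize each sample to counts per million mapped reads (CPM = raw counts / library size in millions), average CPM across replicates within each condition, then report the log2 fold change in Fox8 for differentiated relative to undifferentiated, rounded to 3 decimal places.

-1.774

CPM(undifferentiated rep1) = 3926 / 24.79 = 158.3703
CPM(undifferentiated rep2) = 64376 / 20.37 = 3160.3338
CPM(differentiated rep1) = 17861 / 55.23 = 323.3931
CPM(differentiated rep2) = 37404 / 57.79 = 647.2400
mean CPM(undifferentiated) = 1659.3521; mean CPM(differentiated) = 485.3165
Fold change = 485.3165 / 1659.3521 = 0.29247
log2(0.29247) = -1.7736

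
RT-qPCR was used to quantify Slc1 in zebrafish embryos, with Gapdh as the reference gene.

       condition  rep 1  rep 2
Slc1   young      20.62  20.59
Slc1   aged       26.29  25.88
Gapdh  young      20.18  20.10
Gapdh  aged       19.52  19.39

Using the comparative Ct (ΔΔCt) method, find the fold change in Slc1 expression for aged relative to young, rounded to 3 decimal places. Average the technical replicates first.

Mean Ct: Slc1 young 20.605; Slc1 aged 26.085; Gapdh young 20.140; Gapdh aged 19.455
ΔCt(young) = 20.605 − 20.140 = 0.465
ΔCt(aged) = 26.085 − 19.455 = 6.630
ΔΔCt = 6.630 − 0.465 = 6.165
Fold change = 2^(−6.165) = 0.0139

0.014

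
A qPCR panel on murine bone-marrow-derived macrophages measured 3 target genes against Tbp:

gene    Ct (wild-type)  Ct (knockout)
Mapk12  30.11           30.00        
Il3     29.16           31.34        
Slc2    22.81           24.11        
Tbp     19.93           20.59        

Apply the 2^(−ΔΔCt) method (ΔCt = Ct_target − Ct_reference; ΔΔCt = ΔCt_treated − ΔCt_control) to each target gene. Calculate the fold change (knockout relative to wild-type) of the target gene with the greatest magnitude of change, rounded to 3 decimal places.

0.349

Mapk12: ΔΔCt = (30.00−20.59) − (30.11−19.93) = 9.41 − 10.18 = -0.77; fold change = 2^0.77 = 1.705
Il3: ΔΔCt = (31.34−20.59) − (29.16−19.93) = 10.75 − 9.23 = 1.52; fold change = 2^-1.52 = 0.349
Slc2: ΔΔCt = (24.11−20.59) − (22.81−19.93) = 3.52 − 2.88 = 0.64; fold change = 2^-0.64 = 0.642
Il3 has the largest |ΔΔCt| = 1.52.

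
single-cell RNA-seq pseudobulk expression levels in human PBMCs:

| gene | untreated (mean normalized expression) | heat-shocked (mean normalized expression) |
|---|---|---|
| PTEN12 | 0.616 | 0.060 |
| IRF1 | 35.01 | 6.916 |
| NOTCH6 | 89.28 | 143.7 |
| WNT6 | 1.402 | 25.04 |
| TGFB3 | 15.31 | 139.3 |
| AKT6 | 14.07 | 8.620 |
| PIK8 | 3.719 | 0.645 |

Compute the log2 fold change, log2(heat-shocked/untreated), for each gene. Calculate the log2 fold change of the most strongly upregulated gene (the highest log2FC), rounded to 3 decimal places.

4.159

log2(0.060/0.616) = -3.360  (PTEN12)
log2(6.916/35.01) = -2.340  (IRF1)
log2(143.7/89.28) = 0.687  (NOTCH6)
log2(25.04/1.402) = 4.159  (WNT6)
log2(139.3/15.31) = 3.186  (TGFB3)
log2(8.620/14.07) = -0.707  (AKT6)
log2(0.645/3.719) = -2.528  (PIK8)
WNT6 is most strongly upregulated.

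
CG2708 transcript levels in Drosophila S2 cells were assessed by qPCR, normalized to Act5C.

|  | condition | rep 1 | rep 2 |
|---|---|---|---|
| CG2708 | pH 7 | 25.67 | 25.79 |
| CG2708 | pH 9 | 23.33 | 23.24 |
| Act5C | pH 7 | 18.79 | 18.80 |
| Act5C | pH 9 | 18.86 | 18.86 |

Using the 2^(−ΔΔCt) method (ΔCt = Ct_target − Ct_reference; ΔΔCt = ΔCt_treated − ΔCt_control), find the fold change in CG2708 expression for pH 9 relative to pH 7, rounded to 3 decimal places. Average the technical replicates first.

5.696

Mean Ct: CG2708 pH 7 25.730; CG2708 pH 9 23.285; Act5C pH 7 18.795; Act5C pH 9 18.860
ΔCt(pH 7) = 25.730 − 18.795 = 6.935
ΔCt(pH 9) = 23.285 − 18.860 = 4.425
ΔΔCt = 4.425 − 6.935 = -2.510
Fold change = 2^(−(-2.510)) = 2^2.510 = 5.6962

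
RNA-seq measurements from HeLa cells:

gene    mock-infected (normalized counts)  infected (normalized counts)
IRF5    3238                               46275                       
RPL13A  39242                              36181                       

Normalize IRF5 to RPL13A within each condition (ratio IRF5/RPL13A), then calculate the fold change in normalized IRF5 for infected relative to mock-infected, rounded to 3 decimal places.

IRF5/RPL13A (mock-infected) = 3238 / 39242 = 0.082514
IRF5/RPL13A (infected) = 46275 / 36181 = 1.279
Fold change = 1.279 / 0.082514 = 15.5003

15.500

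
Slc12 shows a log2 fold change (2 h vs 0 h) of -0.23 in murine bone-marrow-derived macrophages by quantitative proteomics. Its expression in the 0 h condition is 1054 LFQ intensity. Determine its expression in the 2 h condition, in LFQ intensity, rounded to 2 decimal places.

898.68

Fold change = 2^(-0.23) = 0.8526
2 h expression = 1054 × 0.8526 = 898.68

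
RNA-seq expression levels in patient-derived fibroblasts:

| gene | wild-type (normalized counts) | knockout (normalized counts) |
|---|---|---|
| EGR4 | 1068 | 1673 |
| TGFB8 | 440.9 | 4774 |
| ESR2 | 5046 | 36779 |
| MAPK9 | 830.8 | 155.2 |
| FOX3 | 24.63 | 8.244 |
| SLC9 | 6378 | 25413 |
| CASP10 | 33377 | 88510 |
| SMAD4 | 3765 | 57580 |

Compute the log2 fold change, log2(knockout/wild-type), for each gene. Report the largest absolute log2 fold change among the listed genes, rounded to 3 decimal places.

3.935

log2(1673/1068) = 0.648  (EGR4)
log2(4774/440.9) = 3.437  (TGFB8)
log2(36779/5046) = 2.866  (ESR2)
log2(155.2/830.8) = -2.420  (MAPK9)
log2(8.244/24.63) = -1.579  (FOX3)
log2(25413/6378) = 1.994  (SLC9)
log2(88510/33377) = 1.407  (CASP10)
log2(57580/3765) = 3.935  (SMAD4)
The largest magnitude belongs to SMAD4.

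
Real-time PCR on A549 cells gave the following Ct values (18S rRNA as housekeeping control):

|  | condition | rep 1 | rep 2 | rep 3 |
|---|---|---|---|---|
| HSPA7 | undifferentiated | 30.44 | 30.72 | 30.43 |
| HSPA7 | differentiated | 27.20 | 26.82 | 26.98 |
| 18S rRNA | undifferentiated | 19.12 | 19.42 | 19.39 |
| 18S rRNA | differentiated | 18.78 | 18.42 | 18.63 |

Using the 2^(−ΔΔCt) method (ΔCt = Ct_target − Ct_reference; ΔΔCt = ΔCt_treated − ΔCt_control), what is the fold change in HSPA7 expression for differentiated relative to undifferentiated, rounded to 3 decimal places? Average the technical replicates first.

Mean Ct: HSPA7 undifferentiated 30.530; HSPA7 differentiated 27.000; 18S rRNA undifferentiated 19.310; 18S rRNA differentiated 18.610
ΔCt(undifferentiated) = 30.530 − 19.310 = 11.220
ΔCt(differentiated) = 27.000 − 18.610 = 8.390
ΔΔCt = 8.390 − 11.220 = -2.830
Fold change = 2^(−(-2.830)) = 2^2.830 = 7.1107

7.111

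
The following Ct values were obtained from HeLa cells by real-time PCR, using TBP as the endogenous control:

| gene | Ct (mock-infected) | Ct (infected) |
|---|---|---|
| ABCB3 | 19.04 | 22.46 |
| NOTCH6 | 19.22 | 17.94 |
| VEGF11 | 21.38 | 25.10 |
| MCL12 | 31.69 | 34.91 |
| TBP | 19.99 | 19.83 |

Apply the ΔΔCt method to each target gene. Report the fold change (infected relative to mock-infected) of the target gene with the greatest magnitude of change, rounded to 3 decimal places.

ABCB3: ΔΔCt = (22.46−19.83) − (19.04−19.99) = 2.63 − (-0.95) = 3.58; fold change = 2^-3.58 = 0.084
NOTCH6: ΔΔCt = (17.94−19.83) − (19.22−19.99) = -1.89 − (-0.77) = -1.12; fold change = 2^1.12 = 2.173
VEGF11: ΔΔCt = (25.10−19.83) − (21.38−19.99) = 5.27 − 1.39 = 3.88; fold change = 2^-3.88 = 0.068
MCL12: ΔΔCt = (34.91−19.83) − (31.69−19.99) = 15.08 − 11.70 = 3.38; fold change = 2^-3.38 = 0.096
VEGF11 has the largest |ΔΔCt| = 3.88.

0.068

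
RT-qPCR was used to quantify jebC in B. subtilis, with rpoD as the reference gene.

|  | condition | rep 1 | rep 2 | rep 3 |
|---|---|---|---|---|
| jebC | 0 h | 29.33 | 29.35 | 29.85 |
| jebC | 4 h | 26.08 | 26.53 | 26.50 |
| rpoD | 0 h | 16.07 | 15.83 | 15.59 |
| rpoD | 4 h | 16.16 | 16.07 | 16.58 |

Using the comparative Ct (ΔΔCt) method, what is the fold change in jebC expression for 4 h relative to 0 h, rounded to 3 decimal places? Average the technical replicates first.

Mean Ct: jebC 0 h 29.510; jebC 4 h 26.370; rpoD 0 h 15.830; rpoD 4 h 16.270
ΔCt(0 h) = 29.510 − 15.830 = 13.680
ΔCt(4 h) = 26.370 − 16.270 = 10.100
ΔΔCt = 10.100 − 13.680 = -3.580
Fold change = 2^(−(-3.580)) = 2^3.580 = 11.9588

11.959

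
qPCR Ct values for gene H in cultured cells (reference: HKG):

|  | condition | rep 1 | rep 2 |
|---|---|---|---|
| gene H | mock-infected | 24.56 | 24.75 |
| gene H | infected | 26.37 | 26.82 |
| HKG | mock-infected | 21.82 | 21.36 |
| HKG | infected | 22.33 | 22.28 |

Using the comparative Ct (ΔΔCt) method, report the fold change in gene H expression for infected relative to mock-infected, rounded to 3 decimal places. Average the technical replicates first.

Mean Ct: gene H mock-infected 24.655; gene H infected 26.595; HKG mock-infected 21.590; HKG infected 22.305
ΔCt(mock-infected) = 24.655 − 21.590 = 3.065
ΔCt(infected) = 26.595 − 22.305 = 4.290
ΔΔCt = 4.290 − 3.065 = 1.225
Fold change = 2^(−1.225) = 0.4278

0.428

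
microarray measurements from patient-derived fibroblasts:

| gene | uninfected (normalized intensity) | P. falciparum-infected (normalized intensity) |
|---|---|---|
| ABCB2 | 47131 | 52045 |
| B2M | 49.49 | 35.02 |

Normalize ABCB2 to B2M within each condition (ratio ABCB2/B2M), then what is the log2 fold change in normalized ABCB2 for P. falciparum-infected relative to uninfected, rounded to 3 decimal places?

0.642

ABCB2/B2M (uninfected) = 47131 / 49.49 = 952.33
ABCB2/B2M (P. falciparum-infected) = 52045 / 35.02 = 1486.2
Fold change = 1486.2 / 952.33 = 1.5605
log2(1.5605) = 0.6420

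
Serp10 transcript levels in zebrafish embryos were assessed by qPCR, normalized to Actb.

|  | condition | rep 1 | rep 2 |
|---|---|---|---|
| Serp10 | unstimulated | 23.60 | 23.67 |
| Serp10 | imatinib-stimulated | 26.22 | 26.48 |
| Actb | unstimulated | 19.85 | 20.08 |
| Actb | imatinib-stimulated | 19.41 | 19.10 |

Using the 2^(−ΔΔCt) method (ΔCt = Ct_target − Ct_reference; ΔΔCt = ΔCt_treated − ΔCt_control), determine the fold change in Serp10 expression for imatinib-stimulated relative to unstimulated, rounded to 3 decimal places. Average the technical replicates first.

0.093

Mean Ct: Serp10 unstimulated 23.635; Serp10 imatinib-stimulated 26.350; Actb unstimulated 19.965; Actb imatinib-stimulated 19.255
ΔCt(unstimulated) = 23.635 − 19.965 = 3.670
ΔCt(imatinib-stimulated) = 26.350 − 19.255 = 7.095
ΔΔCt = 7.095 − 3.670 = 3.425
Fold change = 2^(−3.425) = 0.0931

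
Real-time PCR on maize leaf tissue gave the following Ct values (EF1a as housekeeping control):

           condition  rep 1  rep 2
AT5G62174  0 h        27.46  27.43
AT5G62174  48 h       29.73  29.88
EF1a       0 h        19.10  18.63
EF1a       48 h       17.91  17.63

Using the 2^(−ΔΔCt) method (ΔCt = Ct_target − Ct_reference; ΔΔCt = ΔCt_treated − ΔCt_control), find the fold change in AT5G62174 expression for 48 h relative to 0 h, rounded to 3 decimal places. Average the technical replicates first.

Mean Ct: AT5G62174 0 h 27.445; AT5G62174 48 h 29.805; EF1a 0 h 18.865; EF1a 48 h 17.770
ΔCt(0 h) = 27.445 − 18.865 = 8.580
ΔCt(48 h) = 29.805 − 17.770 = 12.035
ΔΔCt = 12.035 − 8.580 = 3.455
Fold change = 2^(−3.455) = 0.0912

0.091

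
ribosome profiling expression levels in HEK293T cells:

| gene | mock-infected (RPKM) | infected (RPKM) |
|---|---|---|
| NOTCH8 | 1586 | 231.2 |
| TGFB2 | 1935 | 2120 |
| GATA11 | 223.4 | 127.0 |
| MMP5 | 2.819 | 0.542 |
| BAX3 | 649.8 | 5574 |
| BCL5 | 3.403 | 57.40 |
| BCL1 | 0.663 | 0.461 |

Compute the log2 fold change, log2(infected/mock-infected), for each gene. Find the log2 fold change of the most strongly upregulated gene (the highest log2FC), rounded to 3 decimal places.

4.076

log2(231.2/1586) = -2.778  (NOTCH8)
log2(2120/1935) = 0.132  (TGFB2)
log2(127.0/223.4) = -0.815  (GATA11)
log2(0.542/2.819) = -2.379  (MMP5)
log2(5574/649.8) = 3.101  (BAX3)
log2(57.40/3.403) = 4.076  (BCL5)
log2(0.461/0.663) = -0.524  (BCL1)
BCL5 is most strongly upregulated.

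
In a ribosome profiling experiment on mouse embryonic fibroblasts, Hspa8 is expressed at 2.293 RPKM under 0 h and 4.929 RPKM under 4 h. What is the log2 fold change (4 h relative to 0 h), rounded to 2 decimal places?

1.10

Fold change = 4.929 / 2.293 = 2.1496
log2(2.1496) = 1.104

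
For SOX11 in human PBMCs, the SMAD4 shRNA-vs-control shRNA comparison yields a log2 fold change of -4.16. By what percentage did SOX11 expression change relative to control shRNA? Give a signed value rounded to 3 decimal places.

-94.406%

Fold change = 2^(-4.16) = 0.0559
Percent change = (FC − 1) × 100% = (0.0559 − 1) × 100 = -94.406%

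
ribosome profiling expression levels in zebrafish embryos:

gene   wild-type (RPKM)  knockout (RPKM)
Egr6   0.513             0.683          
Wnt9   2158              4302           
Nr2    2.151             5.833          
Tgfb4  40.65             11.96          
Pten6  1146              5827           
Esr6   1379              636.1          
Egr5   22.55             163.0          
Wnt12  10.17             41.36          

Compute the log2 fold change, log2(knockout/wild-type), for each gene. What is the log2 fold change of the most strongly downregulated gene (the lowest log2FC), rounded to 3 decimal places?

-1.765

log2(0.683/0.513) = 0.413  (Egr6)
log2(4302/2158) = 0.995  (Wnt9)
log2(5.833/2.151) = 1.439  (Nr2)
log2(11.96/40.65) = -1.765  (Tgfb4)
log2(5827/1146) = 2.346  (Pten6)
log2(636.1/1379) = -1.116  (Esr6)
log2(163.0/22.55) = 2.854  (Egr5)
log2(41.36/10.17) = 2.024  (Wnt12)
Tgfb4 is most strongly downregulated.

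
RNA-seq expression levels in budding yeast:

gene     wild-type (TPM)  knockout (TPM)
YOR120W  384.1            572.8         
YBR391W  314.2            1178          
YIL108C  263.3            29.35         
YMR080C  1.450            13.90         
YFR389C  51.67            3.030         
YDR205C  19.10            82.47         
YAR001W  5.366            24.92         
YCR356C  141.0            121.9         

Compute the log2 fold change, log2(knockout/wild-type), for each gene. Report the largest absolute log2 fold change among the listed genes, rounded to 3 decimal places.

log2(572.8/384.1) = 0.577  (YOR120W)
log2(1178/314.2) = 1.907  (YBR391W)
log2(29.35/263.3) = -3.165  (YIL108C)
log2(13.90/1.450) = 3.261  (YMR080C)
log2(3.030/51.67) = -4.092  (YFR389C)
log2(82.47/19.10) = 2.110  (YDR205C)
log2(24.92/5.366) = 2.215  (YAR001W)
log2(121.9/141.0) = -0.210  (YCR356C)
The largest magnitude belongs to YFR389C.

4.092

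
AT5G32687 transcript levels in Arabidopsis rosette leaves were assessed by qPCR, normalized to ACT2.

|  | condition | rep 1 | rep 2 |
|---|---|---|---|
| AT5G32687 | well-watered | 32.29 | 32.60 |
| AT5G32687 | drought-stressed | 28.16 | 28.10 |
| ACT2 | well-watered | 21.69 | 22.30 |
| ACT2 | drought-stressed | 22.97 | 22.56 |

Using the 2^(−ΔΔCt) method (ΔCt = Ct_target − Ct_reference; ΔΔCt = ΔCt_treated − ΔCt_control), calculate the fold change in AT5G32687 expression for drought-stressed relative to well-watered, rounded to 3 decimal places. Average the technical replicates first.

Mean Ct: AT5G32687 well-watered 32.445; AT5G32687 drought-stressed 28.130; ACT2 well-watered 21.995; ACT2 drought-stressed 22.765
ΔCt(well-watered) = 32.445 − 21.995 = 10.450
ΔCt(drought-stressed) = 28.130 − 22.765 = 5.365
ΔΔCt = 5.365 − 10.450 = -5.085
Fold change = 2^(−(-5.085)) = 2^5.085 = 33.9420

33.942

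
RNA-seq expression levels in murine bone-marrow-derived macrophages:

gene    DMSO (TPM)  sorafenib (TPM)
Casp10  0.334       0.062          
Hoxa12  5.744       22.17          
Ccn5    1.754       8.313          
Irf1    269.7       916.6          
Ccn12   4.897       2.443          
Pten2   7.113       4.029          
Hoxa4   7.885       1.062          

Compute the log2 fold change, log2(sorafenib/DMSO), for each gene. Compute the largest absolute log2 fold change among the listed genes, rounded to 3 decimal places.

log2(0.062/0.334) = -2.430  (Casp10)
log2(22.17/5.744) = 1.948  (Hoxa12)
log2(8.313/1.754) = 2.245  (Ccn5)
log2(916.6/269.7) = 1.765  (Irf1)
log2(2.443/4.897) = -1.003  (Ccn12)
log2(4.029/7.113) = -0.820  (Pten2)
log2(1.062/7.885) = -2.892  (Hoxa4)
The largest magnitude belongs to Hoxa4.

2.892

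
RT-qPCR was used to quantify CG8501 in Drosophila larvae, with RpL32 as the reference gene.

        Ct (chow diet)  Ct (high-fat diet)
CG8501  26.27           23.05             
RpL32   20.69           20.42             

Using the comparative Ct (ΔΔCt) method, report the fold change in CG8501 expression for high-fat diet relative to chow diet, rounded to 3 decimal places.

ΔCt(chow diet) = 26.270 − 20.690 = 5.580
ΔCt(high-fat diet) = 23.050 − 20.420 = 2.630
ΔΔCt = 2.630 − 5.580 = -2.950
Fold change = 2^(−(-2.950)) = 2^2.950 = 7.7275

7.727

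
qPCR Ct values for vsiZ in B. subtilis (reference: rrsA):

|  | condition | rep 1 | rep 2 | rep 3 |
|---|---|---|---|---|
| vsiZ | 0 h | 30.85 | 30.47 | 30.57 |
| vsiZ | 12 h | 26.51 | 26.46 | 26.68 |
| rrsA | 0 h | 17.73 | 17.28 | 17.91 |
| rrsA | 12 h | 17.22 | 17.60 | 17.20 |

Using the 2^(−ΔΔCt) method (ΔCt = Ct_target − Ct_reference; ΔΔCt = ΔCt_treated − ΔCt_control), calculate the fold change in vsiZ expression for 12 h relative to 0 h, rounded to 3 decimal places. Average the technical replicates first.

13.737

Mean Ct: vsiZ 0 h 30.630; vsiZ 12 h 26.550; rrsA 0 h 17.640; rrsA 12 h 17.340
ΔCt(0 h) = 30.630 − 17.640 = 12.990
ΔCt(12 h) = 26.550 − 17.340 = 9.210
ΔΔCt = 9.210 − 12.990 = -3.780
Fold change = 2^(−(-3.780)) = 2^3.780 = 13.7370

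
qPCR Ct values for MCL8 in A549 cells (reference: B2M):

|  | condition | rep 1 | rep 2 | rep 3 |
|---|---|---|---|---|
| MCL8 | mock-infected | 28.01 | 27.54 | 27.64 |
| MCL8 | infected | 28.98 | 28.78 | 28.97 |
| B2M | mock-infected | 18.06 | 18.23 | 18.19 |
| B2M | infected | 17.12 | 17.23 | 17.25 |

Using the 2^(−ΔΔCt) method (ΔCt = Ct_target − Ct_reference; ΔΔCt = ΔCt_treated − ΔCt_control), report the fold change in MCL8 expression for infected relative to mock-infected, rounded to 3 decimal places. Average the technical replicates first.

Mean Ct: MCL8 mock-infected 27.730; MCL8 infected 28.910; B2M mock-infected 18.160; B2M infected 17.200
ΔCt(mock-infected) = 27.730 − 18.160 = 9.570
ΔCt(infected) = 28.910 − 17.200 = 11.710
ΔΔCt = 11.710 − 9.570 = 2.140
Fold change = 2^(−2.140) = 0.2269

0.227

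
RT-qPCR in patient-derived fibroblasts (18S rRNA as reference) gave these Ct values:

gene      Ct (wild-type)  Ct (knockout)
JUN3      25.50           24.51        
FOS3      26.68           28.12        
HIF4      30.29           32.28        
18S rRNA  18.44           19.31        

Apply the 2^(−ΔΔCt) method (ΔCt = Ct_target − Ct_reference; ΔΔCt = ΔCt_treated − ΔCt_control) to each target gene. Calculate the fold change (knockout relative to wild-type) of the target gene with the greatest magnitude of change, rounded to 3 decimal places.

JUN3: ΔΔCt = (24.51−19.31) − (25.50−18.44) = 5.20 − 7.06 = -1.86; fold change = 2^1.86 = 3.630
FOS3: ΔΔCt = (28.12−19.31) − (26.68−18.44) = 8.81 − 8.24 = 0.57; fold change = 2^-0.57 = 0.674
HIF4: ΔΔCt = (32.28−19.31) − (30.29−18.44) = 12.97 − 11.85 = 1.12; fold change = 2^-1.12 = 0.460
JUN3 has the largest |ΔΔCt| = 1.86.

3.630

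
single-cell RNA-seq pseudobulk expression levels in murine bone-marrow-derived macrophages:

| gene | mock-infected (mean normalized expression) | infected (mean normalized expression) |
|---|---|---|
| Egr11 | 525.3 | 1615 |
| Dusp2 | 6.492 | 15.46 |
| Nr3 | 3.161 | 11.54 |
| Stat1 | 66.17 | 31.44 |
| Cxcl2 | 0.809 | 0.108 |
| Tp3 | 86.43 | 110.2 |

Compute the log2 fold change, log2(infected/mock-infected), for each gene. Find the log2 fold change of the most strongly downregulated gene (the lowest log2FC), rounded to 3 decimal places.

-2.905

log2(1615/525.3) = 1.620  (Egr11)
log2(15.46/6.492) = 1.252  (Dusp2)
log2(11.54/3.161) = 1.868  (Nr3)
log2(31.44/66.17) = -1.074  (Stat1)
log2(0.108/0.809) = -2.905  (Cxcl2)
log2(110.2/86.43) = 0.351  (Tp3)
Cxcl2 is most strongly downregulated.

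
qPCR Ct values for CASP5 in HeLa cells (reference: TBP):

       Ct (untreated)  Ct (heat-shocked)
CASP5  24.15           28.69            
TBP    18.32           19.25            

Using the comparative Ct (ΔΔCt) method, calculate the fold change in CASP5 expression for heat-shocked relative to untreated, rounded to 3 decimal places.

ΔCt(untreated) = 24.150 − 18.320 = 5.830
ΔCt(heat-shocked) = 28.690 − 19.250 = 9.440
ΔΔCt = 9.440 − 5.830 = 3.610
Fold change = 2^(−3.610) = 0.0819

0.082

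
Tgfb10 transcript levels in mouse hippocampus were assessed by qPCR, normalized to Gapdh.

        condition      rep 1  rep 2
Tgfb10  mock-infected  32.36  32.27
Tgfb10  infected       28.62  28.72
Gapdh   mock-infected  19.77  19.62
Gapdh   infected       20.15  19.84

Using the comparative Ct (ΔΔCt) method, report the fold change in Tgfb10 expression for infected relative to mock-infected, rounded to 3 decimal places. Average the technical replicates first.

15.402

Mean Ct: Tgfb10 mock-infected 32.315; Tgfb10 infected 28.670; Gapdh mock-infected 19.695; Gapdh infected 19.995
ΔCt(mock-infected) = 32.315 − 19.695 = 12.620
ΔCt(infected) = 28.670 − 19.995 = 8.675
ΔΔCt = 8.675 − 12.620 = -3.945
Fold change = 2^(−(-3.945)) = 2^3.945 = 15.4015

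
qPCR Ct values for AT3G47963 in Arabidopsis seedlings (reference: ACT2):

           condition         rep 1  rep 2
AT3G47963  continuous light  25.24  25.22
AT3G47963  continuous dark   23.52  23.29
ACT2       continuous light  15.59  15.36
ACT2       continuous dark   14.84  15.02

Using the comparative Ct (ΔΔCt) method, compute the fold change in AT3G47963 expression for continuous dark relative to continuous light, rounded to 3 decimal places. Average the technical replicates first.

2.428

Mean Ct: AT3G47963 continuous light 25.230; AT3G47963 continuous dark 23.405; ACT2 continuous light 15.475; ACT2 continuous dark 14.930
ΔCt(continuous light) = 25.230 − 15.475 = 9.755
ΔCt(continuous dark) = 23.405 − 14.930 = 8.475
ΔΔCt = 8.475 − 9.755 = -1.280
Fold change = 2^(−(-1.280)) = 2^1.280 = 2.4284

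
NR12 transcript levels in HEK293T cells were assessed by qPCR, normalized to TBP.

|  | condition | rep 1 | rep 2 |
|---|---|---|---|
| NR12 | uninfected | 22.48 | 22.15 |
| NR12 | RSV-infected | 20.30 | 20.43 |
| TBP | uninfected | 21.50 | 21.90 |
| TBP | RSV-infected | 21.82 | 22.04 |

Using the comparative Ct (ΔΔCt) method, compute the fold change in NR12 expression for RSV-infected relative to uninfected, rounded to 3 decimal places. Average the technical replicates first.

4.532

Mean Ct: NR12 uninfected 22.315; NR12 RSV-infected 20.365; TBP uninfected 21.700; TBP RSV-infected 21.930
ΔCt(uninfected) = 22.315 − 21.700 = 0.615
ΔCt(RSV-infected) = 20.365 − 21.930 = -1.565
ΔΔCt = -1.565 − 0.615 = -2.180
Fold change = 2^(−(-2.180)) = 2^2.180 = 4.5315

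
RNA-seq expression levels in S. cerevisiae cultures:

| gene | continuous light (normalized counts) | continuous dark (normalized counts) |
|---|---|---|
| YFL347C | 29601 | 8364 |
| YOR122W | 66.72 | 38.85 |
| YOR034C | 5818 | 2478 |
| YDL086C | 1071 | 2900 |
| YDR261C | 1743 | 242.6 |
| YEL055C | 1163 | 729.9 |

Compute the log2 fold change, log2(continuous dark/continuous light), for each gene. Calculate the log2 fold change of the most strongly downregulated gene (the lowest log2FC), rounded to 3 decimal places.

log2(8364/29601) = -1.823  (YFL347C)
log2(38.85/66.72) = -0.780  (YOR122W)
log2(2478/5818) = -1.231  (YOR034C)
log2(2900/1071) = 1.437  (YDL086C)
log2(242.6/1743) = -2.845  (YDR261C)
log2(729.9/1163) = -0.672  (YEL055C)
YDR261C is most strongly downregulated.

-2.845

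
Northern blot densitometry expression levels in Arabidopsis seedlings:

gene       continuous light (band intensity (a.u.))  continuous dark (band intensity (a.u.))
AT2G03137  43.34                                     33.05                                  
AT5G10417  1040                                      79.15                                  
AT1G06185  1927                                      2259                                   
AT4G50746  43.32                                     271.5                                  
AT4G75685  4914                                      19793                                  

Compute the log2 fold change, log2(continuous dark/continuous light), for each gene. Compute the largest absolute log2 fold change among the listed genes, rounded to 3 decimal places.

log2(33.05/43.34) = -0.391  (AT2G03137)
log2(79.15/1040) = -3.716  (AT5G10417)
log2(2259/1927) = 0.229  (AT1G06185)
log2(271.5/43.32) = 2.648  (AT4G50746)
log2(19793/4914) = 2.010  (AT4G75685)
The largest magnitude belongs to AT5G10417.

3.716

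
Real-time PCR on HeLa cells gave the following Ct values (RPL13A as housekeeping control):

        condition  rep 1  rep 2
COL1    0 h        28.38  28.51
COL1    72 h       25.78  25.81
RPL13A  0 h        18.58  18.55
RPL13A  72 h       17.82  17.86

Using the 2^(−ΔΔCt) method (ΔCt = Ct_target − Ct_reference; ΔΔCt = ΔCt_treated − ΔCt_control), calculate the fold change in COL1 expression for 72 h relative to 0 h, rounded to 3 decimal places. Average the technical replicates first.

Mean Ct: COL1 0 h 28.445; COL1 72 h 25.795; RPL13A 0 h 18.565; RPL13A 72 h 17.840
ΔCt(0 h) = 28.445 − 18.565 = 9.880
ΔCt(72 h) = 25.795 − 17.840 = 7.955
ΔΔCt = 7.955 − 9.880 = -1.925
Fold change = 2^(−(-1.925)) = 2^1.925 = 3.7974

3.797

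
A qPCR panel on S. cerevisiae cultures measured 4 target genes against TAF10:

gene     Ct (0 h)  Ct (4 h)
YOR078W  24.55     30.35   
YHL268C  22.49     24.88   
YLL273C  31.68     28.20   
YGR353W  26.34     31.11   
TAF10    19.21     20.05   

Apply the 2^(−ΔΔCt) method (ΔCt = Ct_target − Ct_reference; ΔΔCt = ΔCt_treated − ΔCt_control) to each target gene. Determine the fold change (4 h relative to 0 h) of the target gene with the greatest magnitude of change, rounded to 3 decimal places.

YOR078W: ΔΔCt = (30.35−20.05) − (24.55−19.21) = 10.30 − 5.34 = 4.96; fold change = 2^-4.96 = 0.032
YHL268C: ΔΔCt = (24.88−20.05) − (22.49−19.21) = 4.83 − 3.28 = 1.55; fold change = 2^-1.55 = 0.342
YLL273C: ΔΔCt = (28.20−20.05) − (31.68−19.21) = 8.15 − 12.47 = -4.32; fold change = 2^4.32 = 19.973
YGR353W: ΔΔCt = (31.11−20.05) − (26.34−19.21) = 11.06 − 7.13 = 3.93; fold change = 2^-3.93 = 0.066
YOR078W has the largest |ΔΔCt| = 4.96.

0.032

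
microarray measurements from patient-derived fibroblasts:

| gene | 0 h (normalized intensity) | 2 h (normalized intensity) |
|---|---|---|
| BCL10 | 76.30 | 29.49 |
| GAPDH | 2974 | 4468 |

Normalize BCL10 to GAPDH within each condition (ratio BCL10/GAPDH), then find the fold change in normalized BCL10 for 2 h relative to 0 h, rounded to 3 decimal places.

0.257

BCL10/GAPDH (0 h) = 76.30 / 2974 = 0.025656
BCL10/GAPDH (2 h) = 29.49 / 4468 = 0.0066003
Fold change = 0.0066003 / 0.025656 = 0.2573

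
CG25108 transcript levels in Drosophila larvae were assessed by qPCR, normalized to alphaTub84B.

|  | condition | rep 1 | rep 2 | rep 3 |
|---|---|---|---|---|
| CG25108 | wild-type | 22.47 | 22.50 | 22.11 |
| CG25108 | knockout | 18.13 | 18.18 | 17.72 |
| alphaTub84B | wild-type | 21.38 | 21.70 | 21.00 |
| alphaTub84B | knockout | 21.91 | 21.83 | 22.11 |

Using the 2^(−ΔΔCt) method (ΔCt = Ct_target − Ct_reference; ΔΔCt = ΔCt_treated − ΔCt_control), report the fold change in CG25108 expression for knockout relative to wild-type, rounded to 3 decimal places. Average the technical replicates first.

30.696

Mean Ct: CG25108 wild-type 22.360; CG25108 knockout 18.010; alphaTub84B wild-type 21.360; alphaTub84B knockout 21.950
ΔCt(wild-type) = 22.360 − 21.360 = 1.000
ΔCt(knockout) = 18.010 − 21.950 = -3.940
ΔΔCt = -3.940 − 1.000 = -4.940
Fold change = 2^(−(-4.940)) = 2^4.940 = 30.6965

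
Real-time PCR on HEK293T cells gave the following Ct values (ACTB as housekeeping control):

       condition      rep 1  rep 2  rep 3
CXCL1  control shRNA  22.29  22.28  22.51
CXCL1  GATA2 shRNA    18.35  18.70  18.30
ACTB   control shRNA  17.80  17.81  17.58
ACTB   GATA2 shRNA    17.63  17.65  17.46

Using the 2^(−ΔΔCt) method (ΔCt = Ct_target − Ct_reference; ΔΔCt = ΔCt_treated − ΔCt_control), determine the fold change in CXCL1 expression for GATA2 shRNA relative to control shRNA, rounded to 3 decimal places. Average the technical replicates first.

Mean Ct: CXCL1 control shRNA 22.360; CXCL1 GATA2 shRNA 18.450; ACTB control shRNA 17.730; ACTB GATA2 shRNA 17.580
ΔCt(control shRNA) = 22.360 − 17.730 = 4.630
ΔCt(GATA2 shRNA) = 18.450 − 17.580 = 0.870
ΔΔCt = 0.870 − 4.630 = -3.760
Fold change = 2^(−(-3.760)) = 2^3.760 = 13.5479

13.548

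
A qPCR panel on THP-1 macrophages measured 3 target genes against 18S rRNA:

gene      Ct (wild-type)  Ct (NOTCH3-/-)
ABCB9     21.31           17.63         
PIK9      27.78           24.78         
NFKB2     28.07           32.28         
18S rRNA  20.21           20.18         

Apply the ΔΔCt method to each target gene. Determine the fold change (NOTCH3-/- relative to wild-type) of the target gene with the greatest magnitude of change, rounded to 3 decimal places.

ABCB9: ΔΔCt = (17.63−20.18) − (21.31−20.21) = -2.55 − 1.10 = -3.65; fold change = 2^3.65 = 12.553
PIK9: ΔΔCt = (24.78−20.18) − (27.78−20.21) = 4.60 − 7.57 = -2.97; fold change = 2^2.97 = 7.835
NFKB2: ΔΔCt = (32.28−20.18) − (28.07−20.21) = 12.10 − 7.86 = 4.24; fold change = 2^-4.24 = 0.053
NFKB2 has the largest |ΔΔCt| = 4.24.

0.053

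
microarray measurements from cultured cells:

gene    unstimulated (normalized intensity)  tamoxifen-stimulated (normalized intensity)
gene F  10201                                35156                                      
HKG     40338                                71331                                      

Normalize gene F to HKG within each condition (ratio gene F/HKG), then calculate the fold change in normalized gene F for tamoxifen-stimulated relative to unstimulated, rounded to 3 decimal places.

1.949

gene F/HKG (unstimulated) = 10201 / 40338 = 0.25289
gene F/HKG (tamoxifen-stimulated) = 35156 / 71331 = 0.49286
Fold change = 0.49286 / 0.25289 = 1.9489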